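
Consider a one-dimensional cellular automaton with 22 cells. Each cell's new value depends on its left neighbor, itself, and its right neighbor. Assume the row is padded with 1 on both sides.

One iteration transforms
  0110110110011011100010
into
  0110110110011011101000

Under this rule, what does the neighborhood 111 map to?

At position 15 the neighborhood is 111; the next row has 1 there.

1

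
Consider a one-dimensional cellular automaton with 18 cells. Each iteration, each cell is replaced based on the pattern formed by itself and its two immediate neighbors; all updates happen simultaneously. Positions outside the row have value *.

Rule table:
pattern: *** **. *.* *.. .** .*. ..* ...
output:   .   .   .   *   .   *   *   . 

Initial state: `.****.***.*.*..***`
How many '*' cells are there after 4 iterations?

11

..........*.***...
*........**....*.*
.*......*..*..**..
.**....*******..**
count of *: 11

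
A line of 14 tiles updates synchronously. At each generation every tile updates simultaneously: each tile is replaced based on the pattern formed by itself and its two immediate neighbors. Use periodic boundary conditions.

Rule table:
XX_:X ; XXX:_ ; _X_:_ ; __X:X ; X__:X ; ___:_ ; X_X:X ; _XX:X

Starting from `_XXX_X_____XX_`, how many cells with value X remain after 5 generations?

XX_XX_X___XXXX
_XXXXX_X_XX___
XX___XX_XXXX__
XXX_XXXXX__XXX
__XXX___XXXX__
count of X: 7

7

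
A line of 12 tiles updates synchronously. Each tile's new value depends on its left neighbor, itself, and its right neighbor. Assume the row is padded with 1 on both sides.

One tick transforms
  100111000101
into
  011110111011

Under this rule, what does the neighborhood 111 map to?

At position 4 the neighborhood is 111; the next row has 1 there.

1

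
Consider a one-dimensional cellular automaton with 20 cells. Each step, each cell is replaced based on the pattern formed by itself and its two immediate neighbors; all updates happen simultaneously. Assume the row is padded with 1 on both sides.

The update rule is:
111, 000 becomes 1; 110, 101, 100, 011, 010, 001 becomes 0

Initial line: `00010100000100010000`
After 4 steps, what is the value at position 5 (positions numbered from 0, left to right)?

0

step 1: 01000001110001000110
step 2: 00011100100100010000
step 3: 01001000000001000110
step 4: 00000011111100010000
position 5 holds 0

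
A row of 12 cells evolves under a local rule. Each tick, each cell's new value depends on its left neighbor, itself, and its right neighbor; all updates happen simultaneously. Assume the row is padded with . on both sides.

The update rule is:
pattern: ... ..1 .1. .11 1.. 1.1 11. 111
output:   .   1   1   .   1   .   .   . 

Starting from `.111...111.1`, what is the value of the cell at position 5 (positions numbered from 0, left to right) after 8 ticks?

.

1...1.1....1
11.11.11..11
........11..
.......1..1.
......111111
.....1......
....111.....
...1...1....
position 5 holds .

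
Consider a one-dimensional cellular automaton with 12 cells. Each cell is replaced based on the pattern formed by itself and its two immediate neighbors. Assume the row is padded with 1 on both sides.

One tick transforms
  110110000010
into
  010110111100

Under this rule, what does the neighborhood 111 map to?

At position 0 the neighborhood is 111; the next row has 0 there.

0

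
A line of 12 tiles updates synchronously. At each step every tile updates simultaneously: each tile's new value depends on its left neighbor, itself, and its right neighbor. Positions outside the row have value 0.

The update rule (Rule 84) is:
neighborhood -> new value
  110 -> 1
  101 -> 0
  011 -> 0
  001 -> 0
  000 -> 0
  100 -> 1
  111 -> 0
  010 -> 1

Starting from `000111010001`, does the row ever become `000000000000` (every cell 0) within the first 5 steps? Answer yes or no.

no

step 1: 000001011001
step 2: 000001001101
step 3: 000001100101
step 4: 000000110101
step 5: 000000010101
step 5 is 000000010101, still not uniform 0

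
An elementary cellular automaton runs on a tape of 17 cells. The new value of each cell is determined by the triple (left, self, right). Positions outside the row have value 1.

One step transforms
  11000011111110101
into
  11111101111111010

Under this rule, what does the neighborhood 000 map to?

1

At position 3 the neighborhood is 000; the next row has 1 there.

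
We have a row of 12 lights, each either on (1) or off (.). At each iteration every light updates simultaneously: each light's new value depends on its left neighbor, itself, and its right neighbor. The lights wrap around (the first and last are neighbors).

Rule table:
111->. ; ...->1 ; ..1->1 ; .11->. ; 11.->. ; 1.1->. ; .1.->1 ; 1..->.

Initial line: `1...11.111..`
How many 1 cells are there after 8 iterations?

1.11.......1
.....111111.
11111.......
......111111
.11111......
1......11111
..11111.....
11......1111
count of 1: 6

6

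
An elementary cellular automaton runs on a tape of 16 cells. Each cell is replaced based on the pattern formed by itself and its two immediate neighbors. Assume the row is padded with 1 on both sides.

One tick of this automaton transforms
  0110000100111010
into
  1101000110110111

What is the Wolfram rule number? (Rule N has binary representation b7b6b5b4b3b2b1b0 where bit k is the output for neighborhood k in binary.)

188

position 11: 111 → 1  (bit 7 = 1)
position 2: 110 → 0  (bit 6 = 0)
position 0: 101 → 1  (bit 5 = 1)
position 3: 100 → 1  (bit 4 = 1)
position 1: 011 → 1  (bit 3 = 1)
position 7: 010 → 1  (bit 2 = 1)
position 6: 001 → 0  (bit 1 = 0)
position 4: 000 → 0  (bit 0 = 0)
bits b7..b0 = 10111100 = 188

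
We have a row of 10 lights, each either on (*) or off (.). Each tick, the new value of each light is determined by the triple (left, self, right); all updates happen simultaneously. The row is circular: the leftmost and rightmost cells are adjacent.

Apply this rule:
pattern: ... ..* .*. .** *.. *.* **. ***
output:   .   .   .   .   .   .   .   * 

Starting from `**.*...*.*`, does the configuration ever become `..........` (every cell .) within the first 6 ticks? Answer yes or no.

*.........
..........
all cells are . at tick 2

yes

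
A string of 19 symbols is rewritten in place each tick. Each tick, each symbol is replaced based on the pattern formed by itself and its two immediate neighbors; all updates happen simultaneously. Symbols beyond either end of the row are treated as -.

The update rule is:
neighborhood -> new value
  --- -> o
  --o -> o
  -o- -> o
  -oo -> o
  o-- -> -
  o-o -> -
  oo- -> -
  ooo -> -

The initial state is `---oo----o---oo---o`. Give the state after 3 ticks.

oooo--oooo-ooo--ooo
o----oo----o---oo--
o-oooo--oooo-ooo--o

o-oooo--oooo-ooo--o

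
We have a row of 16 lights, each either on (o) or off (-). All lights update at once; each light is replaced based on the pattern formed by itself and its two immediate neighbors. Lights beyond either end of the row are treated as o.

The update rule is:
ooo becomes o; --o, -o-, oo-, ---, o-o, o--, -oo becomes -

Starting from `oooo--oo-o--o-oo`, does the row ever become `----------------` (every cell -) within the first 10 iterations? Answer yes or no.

ooo------------o
oo--------------
o---------------
----------------
all cells are - at iteration 4

yes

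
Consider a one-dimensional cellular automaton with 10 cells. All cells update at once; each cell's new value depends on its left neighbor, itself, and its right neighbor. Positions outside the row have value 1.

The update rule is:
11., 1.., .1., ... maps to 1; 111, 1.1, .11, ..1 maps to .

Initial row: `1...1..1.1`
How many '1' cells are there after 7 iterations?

4

iteration 1: 111.11.1..
iteration 2: ..1..1.11.
iteration 3: 1.11.1..1.
iteration 4: 1..1.11.1.
iteration 5: 11.1..1.1.
iteration 6: .1.11.1.1.
iteration 7: .1..1.1.1.
count of 1: 4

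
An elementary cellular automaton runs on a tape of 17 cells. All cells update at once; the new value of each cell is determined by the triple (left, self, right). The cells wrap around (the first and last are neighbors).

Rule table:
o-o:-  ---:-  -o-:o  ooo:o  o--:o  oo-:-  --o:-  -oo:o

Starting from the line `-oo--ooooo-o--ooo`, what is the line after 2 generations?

-o-o-oooo--oo-oo-
-o-o-ooo-o-o--o-o

-o-o-ooo-o-o--o-o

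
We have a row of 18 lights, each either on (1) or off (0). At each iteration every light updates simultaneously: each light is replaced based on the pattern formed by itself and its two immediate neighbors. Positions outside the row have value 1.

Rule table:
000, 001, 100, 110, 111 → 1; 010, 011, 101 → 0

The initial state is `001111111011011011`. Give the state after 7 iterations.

iteration 1: 110111111001001001
iteration 2: 110011111110110110
iteration 3: 111101111110010010
iteration 4: 111100111111101100
iteration 5: 111111011111100111
iteration 6: 111111001111111011
iteration 7: 111111110111111001

111111110111111001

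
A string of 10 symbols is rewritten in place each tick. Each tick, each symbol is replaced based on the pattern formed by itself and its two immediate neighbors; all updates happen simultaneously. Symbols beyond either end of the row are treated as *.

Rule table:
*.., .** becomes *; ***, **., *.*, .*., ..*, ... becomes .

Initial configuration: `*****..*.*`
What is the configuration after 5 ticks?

*..*.....*

.....*...*
*.....*..*
.*.....*.*
..*......*
*..*.....*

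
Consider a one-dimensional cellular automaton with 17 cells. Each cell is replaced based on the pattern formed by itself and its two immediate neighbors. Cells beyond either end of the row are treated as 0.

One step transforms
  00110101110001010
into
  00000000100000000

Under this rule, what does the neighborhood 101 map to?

At position 4 the neighborhood is 101; the next row has 0 there.

0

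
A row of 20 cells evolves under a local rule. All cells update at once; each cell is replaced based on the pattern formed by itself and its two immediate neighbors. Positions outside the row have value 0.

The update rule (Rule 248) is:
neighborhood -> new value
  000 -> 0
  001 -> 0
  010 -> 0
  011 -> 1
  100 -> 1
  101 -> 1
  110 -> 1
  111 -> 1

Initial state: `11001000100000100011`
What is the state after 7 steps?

step 1: 11100100010000010011
step 2: 11110010001000001011
step 3: 11111001000100000111
step 4: 11111100100010000111
step 5: 11111110010001000111
step 6: 11111111001000100111
step 7: 11111111100100010111

11111111100100010111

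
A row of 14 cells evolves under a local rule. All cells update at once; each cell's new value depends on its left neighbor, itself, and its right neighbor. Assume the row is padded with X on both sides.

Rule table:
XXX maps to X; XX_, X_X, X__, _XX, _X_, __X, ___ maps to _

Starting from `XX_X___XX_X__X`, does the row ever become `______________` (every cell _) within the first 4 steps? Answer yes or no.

yes

step 1: X_____________
step 2: ______________
all cells are _ at step 2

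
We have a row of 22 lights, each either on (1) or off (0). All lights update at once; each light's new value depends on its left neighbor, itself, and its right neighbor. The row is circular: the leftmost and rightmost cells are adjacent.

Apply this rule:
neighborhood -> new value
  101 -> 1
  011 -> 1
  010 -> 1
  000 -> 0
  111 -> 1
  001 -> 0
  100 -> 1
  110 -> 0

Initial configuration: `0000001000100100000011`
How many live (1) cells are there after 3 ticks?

14

1000001100110110000010
1100001010101101000011
1010001111111011100011
count of 1: 14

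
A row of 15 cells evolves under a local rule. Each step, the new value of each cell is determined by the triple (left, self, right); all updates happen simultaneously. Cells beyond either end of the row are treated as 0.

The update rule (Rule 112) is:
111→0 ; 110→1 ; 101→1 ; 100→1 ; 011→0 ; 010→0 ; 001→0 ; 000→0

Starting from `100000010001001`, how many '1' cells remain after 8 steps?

010000001000100
001000000100010
000100000010001
000010000001000
000001000000100
000000100000010
000000010000001
000000001000000
count of 1: 1

1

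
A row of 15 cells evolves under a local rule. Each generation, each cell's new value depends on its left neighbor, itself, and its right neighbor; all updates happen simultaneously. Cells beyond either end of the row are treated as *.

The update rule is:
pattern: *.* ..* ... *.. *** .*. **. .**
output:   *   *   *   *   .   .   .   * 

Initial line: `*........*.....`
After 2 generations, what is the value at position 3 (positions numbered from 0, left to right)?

.

generation 1: .********.*****
generation 2: **.......**....
position 3 holds .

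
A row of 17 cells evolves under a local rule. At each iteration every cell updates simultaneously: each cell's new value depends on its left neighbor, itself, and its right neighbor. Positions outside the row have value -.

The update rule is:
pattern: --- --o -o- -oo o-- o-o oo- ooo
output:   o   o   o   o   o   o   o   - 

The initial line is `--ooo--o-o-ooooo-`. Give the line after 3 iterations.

ooo-oooooooo---oo
o-ooo------oooooo
ooo-oooooooo----o

ooo-oooooooo----o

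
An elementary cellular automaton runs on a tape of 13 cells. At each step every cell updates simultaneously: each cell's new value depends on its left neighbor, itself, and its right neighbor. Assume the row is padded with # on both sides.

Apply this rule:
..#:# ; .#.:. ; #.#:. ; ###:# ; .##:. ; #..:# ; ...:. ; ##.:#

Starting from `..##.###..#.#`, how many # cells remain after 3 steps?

step 1: ##.#..####...
step 2: ##..##.####.#
step 3: ####.#..###..
count of #: 8

8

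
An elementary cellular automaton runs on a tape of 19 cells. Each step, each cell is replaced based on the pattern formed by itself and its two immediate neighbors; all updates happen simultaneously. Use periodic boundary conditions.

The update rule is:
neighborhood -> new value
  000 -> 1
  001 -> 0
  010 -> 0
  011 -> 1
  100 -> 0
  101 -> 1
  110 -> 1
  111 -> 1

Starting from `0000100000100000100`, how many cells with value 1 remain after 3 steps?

1110001110001110001
1110101110101110101
1111011111011111011
count of 1: 16

16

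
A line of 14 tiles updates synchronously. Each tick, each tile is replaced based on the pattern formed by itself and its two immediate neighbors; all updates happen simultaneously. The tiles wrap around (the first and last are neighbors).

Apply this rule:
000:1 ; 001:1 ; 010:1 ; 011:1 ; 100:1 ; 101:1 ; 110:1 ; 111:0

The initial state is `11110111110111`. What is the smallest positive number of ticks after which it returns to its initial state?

00011100011100
11110111110111

2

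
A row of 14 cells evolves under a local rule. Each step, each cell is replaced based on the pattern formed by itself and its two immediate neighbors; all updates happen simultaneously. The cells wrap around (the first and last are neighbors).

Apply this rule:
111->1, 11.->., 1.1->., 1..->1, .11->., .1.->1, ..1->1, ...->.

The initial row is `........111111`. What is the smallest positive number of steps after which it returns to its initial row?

14

step 1: 1......1.1111.
step 2: 11....11..11..
step 3: ..1..1..11..11
step 4: 11111111..11..
step 5: .111111.11..11
step 6: ..1111....11..
step 7: .1.11.1..1..1.
step 8: 11....11111111
step 9: 1.1..1.1111111
step 10: ..1111..111111
step 11: 11.11.11.1111.
step 12: ..........11..
step 13: .........1..1.
step 14: ........111111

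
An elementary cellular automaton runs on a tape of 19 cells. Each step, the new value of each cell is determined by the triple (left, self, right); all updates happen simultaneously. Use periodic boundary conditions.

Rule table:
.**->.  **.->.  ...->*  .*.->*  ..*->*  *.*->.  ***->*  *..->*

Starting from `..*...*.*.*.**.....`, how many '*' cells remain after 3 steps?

step 1: *******.*.*...*****
step 2: ******..*.****.****
step 3: *****.***..**...***
count of *: 13

13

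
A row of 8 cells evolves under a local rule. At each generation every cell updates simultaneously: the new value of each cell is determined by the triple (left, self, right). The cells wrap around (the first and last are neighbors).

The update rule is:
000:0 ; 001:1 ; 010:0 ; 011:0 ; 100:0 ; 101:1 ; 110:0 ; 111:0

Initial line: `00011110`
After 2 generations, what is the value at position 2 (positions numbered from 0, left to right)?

0

00100000
01000000
position 2 holds 0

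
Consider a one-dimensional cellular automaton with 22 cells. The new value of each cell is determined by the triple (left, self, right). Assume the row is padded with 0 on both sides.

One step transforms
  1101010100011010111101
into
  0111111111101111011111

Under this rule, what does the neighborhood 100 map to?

1

At position 8 the neighborhood is 100; the next row has 1 there.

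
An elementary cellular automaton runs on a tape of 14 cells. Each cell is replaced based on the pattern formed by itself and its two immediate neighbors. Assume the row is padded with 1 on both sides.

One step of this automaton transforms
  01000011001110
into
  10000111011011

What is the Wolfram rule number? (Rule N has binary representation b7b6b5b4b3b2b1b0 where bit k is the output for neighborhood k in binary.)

106

position 11: 111 → 0  (bit 7 = 0)
position 7: 110 → 1  (bit 6 = 1)
position 0: 101 → 1  (bit 5 = 1)
position 2: 100 → 0  (bit 4 = 0)
position 6: 011 → 1  (bit 3 = 1)
position 1: 010 → 0  (bit 2 = 0)
position 5: 001 → 1  (bit 1 = 1)
position 3: 000 → 0  (bit 0 = 0)
bits b7..b0 = 01101010 = 106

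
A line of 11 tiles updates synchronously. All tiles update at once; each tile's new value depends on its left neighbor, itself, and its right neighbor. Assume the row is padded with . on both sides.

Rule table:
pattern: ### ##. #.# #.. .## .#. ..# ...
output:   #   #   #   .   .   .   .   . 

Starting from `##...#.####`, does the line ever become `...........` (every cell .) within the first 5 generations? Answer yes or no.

yes

generation 1: .#....#.###
generation 2: .......#.##
generation 3: ........#.#
generation 4: .........#.
generation 5: ...........
all cells are . at generation 5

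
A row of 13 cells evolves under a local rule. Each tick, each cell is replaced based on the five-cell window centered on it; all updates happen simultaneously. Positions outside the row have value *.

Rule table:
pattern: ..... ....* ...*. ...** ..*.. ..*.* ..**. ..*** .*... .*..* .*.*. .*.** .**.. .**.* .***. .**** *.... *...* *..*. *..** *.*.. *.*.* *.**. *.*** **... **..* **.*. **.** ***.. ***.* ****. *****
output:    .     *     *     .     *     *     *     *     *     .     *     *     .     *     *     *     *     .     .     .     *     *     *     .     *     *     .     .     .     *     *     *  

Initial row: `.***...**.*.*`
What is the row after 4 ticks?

..*.*..**.**.
*.***..**.**.
*..*.*.**.**.
.*.******.**.

.*.******.**.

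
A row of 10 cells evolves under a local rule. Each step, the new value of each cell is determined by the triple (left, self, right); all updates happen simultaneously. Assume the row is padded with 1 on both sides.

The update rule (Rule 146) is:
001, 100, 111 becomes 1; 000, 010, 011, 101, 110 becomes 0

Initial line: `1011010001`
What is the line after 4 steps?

0000001010
1000010000
0100101001
0011000110

0011000110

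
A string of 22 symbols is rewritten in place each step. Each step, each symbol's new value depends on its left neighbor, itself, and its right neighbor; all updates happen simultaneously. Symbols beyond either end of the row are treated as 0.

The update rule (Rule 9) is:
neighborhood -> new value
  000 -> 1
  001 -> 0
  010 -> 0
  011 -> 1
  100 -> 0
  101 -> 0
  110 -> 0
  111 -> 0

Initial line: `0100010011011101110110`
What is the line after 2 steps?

1100011000000100010001

0001000010010001000100
1100011000000100010001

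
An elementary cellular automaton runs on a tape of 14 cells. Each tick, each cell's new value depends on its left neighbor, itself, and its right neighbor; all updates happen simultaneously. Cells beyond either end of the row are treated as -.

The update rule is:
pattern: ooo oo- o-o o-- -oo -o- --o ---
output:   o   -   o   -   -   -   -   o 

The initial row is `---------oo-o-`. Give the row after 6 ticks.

oooooooo---o--
-oooooo--o---o
--oooo-----o--
o--oo--ooo---o
--------o--o--
ooooooo------o

ooooooo------o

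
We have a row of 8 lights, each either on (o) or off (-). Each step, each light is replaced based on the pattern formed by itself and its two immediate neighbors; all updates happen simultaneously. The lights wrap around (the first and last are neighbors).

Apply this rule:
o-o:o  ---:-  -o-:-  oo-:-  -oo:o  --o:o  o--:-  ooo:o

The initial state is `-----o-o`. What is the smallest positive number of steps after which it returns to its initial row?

step 1: ----o-o-
step 2: ---o-o--
step 3: --o-o---
step 4: -o-o----
step 5: o-o-----
step 6: -o-----o
step 7: o-----o-
step 8: -----o-o

8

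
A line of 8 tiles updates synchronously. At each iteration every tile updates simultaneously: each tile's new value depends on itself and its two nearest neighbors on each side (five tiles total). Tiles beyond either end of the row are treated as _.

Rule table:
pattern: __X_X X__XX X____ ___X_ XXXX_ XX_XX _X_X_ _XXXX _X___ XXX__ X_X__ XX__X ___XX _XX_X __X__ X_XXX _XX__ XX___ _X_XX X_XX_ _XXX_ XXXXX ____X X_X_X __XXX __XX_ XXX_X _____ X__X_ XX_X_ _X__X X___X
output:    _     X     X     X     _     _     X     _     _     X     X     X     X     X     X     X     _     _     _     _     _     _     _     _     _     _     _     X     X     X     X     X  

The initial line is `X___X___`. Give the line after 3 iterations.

X_XXX_XX
__X_____
_XX_XXXX

_XX_XXXX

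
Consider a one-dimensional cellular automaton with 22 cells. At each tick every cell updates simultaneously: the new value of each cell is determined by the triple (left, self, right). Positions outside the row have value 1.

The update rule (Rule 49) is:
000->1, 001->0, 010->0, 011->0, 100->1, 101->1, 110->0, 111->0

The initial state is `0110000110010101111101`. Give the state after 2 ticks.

0100001100100101111001

tick 1: 1001110001001010000010
tick 2: 0100001100100101111001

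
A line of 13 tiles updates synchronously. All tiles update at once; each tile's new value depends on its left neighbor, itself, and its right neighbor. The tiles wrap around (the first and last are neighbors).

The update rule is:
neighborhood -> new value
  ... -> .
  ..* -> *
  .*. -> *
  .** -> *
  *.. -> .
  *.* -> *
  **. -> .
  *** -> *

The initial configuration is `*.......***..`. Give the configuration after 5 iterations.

...***..**...

*......***..*
......***..**
.....***..**.
....***..**..
...***..**...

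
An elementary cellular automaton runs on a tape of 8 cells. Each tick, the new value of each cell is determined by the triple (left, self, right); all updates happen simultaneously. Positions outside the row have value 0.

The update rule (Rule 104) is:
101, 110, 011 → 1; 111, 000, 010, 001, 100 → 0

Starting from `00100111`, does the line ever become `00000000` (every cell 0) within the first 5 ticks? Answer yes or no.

yes

00000101
00000010
00000000
all cells are 0 at tick 3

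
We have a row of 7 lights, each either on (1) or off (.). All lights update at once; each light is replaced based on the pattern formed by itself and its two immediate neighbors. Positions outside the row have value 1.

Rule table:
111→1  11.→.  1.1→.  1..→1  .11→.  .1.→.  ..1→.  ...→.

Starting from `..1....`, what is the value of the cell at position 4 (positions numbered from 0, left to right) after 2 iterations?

1

iteration 1: 1..1...
iteration 2: .1..1..
position 4 holds 1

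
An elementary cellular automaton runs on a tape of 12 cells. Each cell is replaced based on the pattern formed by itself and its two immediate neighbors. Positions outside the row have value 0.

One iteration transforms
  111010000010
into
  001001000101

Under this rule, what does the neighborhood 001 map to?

At position 9 the neighborhood is 001; the next row has 1 there.

1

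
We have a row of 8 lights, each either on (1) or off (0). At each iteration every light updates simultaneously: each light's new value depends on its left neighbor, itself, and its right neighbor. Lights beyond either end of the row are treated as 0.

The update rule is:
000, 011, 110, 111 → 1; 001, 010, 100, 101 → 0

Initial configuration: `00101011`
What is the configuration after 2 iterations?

iteration 1: 10000011
iteration 2: 00111011

00111011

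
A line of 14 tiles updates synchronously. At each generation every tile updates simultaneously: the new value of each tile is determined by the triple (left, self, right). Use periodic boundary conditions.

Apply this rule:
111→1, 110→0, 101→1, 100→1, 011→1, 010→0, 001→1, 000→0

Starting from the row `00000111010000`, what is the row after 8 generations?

01010101010111

00001110101000
00011101010100
00111010101010
01110101010101
11101010101010
11010101010101
10101010101011
01010101010111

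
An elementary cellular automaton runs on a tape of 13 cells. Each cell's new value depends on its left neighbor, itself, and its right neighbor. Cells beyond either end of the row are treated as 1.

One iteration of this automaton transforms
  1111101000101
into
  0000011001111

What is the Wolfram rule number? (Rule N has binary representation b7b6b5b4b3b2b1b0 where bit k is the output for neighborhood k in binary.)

46

position 0: 111 → 0  (bit 7 = 0)
position 4: 110 → 0  (bit 6 = 0)
position 5: 101 → 1  (bit 5 = 1)
position 7: 100 → 0  (bit 4 = 0)
position 12: 011 → 1  (bit 3 = 1)
position 6: 010 → 1  (bit 2 = 1)
position 9: 001 → 1  (bit 1 = 1)
position 8: 000 → 0  (bit 0 = 0)
bits b7..b0 = 00101110 = 46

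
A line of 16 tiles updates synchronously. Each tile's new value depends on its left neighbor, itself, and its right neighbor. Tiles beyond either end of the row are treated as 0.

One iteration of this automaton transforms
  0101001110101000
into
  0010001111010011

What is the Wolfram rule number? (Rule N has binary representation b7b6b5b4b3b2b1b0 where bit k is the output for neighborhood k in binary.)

position 7: 111 → 1  (bit 7 = 1)
position 8: 110 → 1  (bit 6 = 1)
position 2: 101 → 1  (bit 5 = 1)
position 4: 100 → 0  (bit 4 = 0)
position 6: 011 → 1  (bit 3 = 1)
position 1: 010 → 0  (bit 2 = 0)
position 0: 001 → 0  (bit 1 = 0)
position 14: 000 → 1  (bit 0 = 1)
bits b7..b0 = 11101001 = 233

233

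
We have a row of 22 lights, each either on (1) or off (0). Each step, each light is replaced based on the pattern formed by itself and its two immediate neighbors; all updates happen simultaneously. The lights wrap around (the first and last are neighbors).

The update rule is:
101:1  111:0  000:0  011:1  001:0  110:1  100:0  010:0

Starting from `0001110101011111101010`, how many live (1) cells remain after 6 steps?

step 1: 0001011010110000110100
step 2: 0000111101110000111000
step 3: 0000100111010000101000
step 4: 0000000101100000010000
step 5: 0000000011100000000000
step 6: 0000000010100000000000
count of 1: 2

2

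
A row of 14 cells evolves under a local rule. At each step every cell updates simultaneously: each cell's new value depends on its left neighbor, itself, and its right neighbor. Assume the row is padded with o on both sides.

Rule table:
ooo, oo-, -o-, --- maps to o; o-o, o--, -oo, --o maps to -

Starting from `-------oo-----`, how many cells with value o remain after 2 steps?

7

step 1: -ooooo--o-ooo-
step 2: --oooo--o--oo-
count of o: 7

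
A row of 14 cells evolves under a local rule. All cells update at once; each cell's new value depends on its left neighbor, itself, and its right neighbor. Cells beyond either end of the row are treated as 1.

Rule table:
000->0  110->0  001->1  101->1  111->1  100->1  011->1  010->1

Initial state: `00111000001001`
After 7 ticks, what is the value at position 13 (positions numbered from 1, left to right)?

11110100011111
11101110111111
11011101111111
10111011111111
01110111111111
11101111111111
11011111111111
position 13 holds 1

1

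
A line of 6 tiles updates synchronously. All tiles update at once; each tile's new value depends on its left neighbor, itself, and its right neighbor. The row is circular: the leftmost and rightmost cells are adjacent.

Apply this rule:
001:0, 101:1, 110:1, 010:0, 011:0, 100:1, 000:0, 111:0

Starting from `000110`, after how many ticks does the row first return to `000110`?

6

000011
100001
110000
011000
001100
000110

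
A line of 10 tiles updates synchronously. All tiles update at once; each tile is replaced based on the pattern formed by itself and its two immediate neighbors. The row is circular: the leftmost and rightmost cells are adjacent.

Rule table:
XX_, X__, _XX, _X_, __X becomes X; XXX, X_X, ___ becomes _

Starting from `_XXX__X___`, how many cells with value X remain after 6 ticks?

6

XX_XXXXX__
XX_X___XXX
_X_XX_XX__
XX_XX_XXX_
XX_XX_X_X_
XX_XX_X_X_
count of X: 6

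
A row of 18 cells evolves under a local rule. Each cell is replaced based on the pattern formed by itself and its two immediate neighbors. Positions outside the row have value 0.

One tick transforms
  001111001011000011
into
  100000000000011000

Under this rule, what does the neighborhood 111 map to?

0

At position 3 the neighborhood is 111; the next row has 0 there.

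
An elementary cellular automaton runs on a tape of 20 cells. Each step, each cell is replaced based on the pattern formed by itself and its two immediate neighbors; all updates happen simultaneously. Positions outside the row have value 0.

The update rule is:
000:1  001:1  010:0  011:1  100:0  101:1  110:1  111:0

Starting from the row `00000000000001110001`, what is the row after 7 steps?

10111011111111111110

11111111111111010110
10000000000001101110
00111111111111111010
11100000000000001100
10101111111111111101
01011000000000000110
10111011111111111110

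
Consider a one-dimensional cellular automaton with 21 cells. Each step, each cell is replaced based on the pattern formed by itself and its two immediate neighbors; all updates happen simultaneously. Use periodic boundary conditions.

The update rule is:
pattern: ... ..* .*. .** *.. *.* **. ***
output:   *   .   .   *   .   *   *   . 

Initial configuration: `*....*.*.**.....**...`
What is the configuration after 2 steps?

*.**...**.***.*****..

step 1: ..**..*.***.***.**.*.
step 2: *.**...**.***.*****..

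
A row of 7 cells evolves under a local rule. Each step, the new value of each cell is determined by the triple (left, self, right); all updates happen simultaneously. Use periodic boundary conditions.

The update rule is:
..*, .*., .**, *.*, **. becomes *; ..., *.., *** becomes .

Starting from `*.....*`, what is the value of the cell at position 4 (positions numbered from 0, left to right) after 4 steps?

*....**
*...**.
*..****
*.**...
position 4 holds .

.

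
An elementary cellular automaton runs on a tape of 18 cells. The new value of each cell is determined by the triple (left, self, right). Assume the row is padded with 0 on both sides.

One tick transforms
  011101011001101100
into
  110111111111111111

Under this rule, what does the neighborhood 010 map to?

At position 5 the neighborhood is 010; the next row has 1 there.

1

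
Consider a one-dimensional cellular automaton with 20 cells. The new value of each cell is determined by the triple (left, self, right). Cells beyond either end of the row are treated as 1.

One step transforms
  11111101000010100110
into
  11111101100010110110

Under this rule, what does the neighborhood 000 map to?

0

At position 9 the neighborhood is 000; the next row has 0 there.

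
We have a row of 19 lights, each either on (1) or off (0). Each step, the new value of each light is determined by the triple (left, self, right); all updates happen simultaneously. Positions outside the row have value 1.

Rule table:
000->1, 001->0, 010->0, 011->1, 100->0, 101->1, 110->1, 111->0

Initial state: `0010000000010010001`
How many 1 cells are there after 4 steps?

6

0000111111000000101
0110100001011110011
1111001100110010010
0001001100110000001
count of 1: 6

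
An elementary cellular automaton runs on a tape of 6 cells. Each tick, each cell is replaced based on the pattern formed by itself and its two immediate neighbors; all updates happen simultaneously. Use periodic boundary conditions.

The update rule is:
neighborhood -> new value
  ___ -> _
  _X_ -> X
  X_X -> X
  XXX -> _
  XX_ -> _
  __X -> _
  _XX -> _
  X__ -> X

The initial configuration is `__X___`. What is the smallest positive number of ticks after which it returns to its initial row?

6

__XX__
____X_
____XX
X_____
XX____
__X___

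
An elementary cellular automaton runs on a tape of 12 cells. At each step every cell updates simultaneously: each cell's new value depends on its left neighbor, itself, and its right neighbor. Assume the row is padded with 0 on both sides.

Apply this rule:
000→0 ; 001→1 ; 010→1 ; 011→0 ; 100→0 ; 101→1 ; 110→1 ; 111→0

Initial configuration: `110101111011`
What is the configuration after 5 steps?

step 1: 011110001101
step 2: 100010010111
step 3: 100110111001
step 4: 101011001011
step 5: 111101011101

111101011101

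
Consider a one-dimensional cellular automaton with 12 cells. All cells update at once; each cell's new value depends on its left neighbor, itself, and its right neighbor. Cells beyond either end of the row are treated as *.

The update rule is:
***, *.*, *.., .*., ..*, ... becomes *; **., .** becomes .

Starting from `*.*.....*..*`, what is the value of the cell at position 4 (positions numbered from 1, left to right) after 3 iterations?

*

.**********.
*.********.*
.*.******.*.
position 4 holds *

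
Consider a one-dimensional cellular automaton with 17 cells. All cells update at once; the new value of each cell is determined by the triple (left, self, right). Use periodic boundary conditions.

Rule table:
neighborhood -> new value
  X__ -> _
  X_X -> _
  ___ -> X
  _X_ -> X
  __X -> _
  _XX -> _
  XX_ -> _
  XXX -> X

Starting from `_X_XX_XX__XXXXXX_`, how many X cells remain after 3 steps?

_X_________XXXX__
_X_XXXXXXX__XX__X
_X__XXXXX_______X
count of X: 7

7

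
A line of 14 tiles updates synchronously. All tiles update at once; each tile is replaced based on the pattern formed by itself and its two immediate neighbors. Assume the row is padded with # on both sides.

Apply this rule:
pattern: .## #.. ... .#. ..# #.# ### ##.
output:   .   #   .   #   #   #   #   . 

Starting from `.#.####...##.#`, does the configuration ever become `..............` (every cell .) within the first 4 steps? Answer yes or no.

step 1: ###.##.#.#..#.
step 2: ##.#..########
step 3: #.####.#######
step 4: .#.##.#.######
step 4 is .#.##.#.######, still not uniform .

no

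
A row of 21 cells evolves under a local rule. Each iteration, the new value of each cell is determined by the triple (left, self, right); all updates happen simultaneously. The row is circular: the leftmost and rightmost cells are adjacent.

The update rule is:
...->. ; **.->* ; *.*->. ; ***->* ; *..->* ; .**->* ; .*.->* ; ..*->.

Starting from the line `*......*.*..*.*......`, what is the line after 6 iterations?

******.*.**.*.******.

**.....*.**.*.**.....
***....*.**.*.***....
****...*.**.*.****...
*****..*.**.*.*****..
******.*.**.*.******.
******.*.**.*.******.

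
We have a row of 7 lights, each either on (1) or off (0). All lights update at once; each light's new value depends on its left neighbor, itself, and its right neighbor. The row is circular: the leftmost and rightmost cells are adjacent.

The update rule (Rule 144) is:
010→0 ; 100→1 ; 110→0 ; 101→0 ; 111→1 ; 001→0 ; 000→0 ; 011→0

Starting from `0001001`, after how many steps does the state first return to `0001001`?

7

1000100
0100010
0010001
1001000
0100100
0010010
0001001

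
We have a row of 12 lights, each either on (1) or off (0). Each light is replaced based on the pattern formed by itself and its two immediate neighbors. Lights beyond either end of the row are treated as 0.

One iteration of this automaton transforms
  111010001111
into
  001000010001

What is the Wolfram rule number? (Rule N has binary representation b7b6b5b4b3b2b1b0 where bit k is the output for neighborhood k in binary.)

66

position 1: 111 → 0  (bit 7 = 0)
position 2: 110 → 1  (bit 6 = 1)
position 3: 101 → 0  (bit 5 = 0)
position 5: 100 → 0  (bit 4 = 0)
position 0: 011 → 0  (bit 3 = 0)
position 4: 010 → 0  (bit 2 = 0)
position 7: 001 → 1  (bit 1 = 1)
position 6: 000 → 0  (bit 0 = 0)
bits b7..b0 = 01000010 = 66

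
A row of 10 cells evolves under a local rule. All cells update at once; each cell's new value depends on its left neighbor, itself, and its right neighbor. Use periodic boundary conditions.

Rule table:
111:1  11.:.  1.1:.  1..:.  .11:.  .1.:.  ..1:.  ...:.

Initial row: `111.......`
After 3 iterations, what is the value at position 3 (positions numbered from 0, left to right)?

.

.1........
..........
..........
position 3 holds .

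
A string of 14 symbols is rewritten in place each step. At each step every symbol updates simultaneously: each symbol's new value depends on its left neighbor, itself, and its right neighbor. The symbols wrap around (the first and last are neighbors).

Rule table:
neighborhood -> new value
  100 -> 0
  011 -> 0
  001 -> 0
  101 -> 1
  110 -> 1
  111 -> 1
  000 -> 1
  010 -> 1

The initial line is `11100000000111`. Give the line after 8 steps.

11101111110011
11110111110001
11111011110100
01111101111100
00111110111101
00011111011111
01001111101111
11000111110111

11000111110111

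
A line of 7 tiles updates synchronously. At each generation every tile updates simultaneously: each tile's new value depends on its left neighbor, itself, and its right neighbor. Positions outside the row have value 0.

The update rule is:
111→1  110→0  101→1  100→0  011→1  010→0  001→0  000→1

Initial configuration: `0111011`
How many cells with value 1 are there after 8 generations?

0110110
0101100
0011001
1010000
0100111
0000110
1110100
1101001
count of 1: 4

4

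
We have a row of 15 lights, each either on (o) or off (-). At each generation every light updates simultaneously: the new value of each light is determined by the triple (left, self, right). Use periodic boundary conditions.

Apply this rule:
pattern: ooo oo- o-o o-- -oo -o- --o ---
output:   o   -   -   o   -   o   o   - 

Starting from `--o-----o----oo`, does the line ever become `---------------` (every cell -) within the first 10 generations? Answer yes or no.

no

oooo---ooo--o--
-oo-o-o-o-ooooo
----o-o-o--ooo-
---oo-o-ooo-o-o
o-o---o--o--o-o
--oo-oooooooo--
-o----oooooo-o-
ooo--o-oooo--oo
oo-ooo--oo-oo-o
o---o-oo-------
generation 10 is o---o-oo-------, still not uniform -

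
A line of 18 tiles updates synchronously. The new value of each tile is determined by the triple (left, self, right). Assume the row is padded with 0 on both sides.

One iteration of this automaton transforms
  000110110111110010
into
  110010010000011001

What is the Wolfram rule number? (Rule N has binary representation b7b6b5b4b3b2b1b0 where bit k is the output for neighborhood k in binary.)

81

position 10: 111 → 0  (bit 7 = 0)
position 4: 110 → 1  (bit 6 = 1)
position 5: 101 → 0  (bit 5 = 0)
position 14: 100 → 1  (bit 4 = 1)
position 3: 011 → 0  (bit 3 = 0)
position 16: 010 → 0  (bit 2 = 0)
position 2: 001 → 0  (bit 1 = 0)
position 0: 000 → 1  (bit 0 = 1)
bits b7..b0 = 01010001 = 81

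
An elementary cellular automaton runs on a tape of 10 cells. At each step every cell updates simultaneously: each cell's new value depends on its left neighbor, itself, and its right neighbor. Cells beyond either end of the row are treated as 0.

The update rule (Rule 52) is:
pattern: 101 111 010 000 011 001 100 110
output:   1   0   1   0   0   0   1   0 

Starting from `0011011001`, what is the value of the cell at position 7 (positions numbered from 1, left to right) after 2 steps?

0000100101
0000110111
position 7 holds 0

0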